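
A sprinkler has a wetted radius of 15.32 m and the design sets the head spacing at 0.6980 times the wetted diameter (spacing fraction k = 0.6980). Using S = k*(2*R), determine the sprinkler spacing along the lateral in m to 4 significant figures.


S = 0.6980 * (2 * 15.32) = 21.39 m
Therefore the sprinkler spacing along the lateral = 21.39 m.


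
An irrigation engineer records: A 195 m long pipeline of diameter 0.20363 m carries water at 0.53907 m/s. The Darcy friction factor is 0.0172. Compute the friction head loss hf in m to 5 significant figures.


Approach: apply the Darcy-Weisbach equation, hf = f*(L/D)*(v^2/(2g)).
hf = 0.0172 * (195/0.20363) * (0.53907^2 / (2*9.81))
hf = 0.24396 m
Therefore the friction head loss hf = 0.24396 m.


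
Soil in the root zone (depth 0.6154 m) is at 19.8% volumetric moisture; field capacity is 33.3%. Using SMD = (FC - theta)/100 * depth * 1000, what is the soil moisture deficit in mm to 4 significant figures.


SMD = (33.3 - 19.8)/100 * 0.6154 * 1000 = 83.08 mm
Therefore the soil moisture deficit = 83.08 mm.


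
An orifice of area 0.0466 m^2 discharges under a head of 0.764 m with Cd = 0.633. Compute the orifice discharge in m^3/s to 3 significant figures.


Approach: apply the orifice equation, Q = Cd*A*sqrt(2*g*h).
Q = 0.633 * 0.0466 * sqrt(2*9.81*0.764) = 0.114 m^3/s
Therefore the orifice discharge = 0.114 m^3/s.


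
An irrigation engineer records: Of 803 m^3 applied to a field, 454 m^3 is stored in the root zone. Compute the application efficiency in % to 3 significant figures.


Approach: apply the application efficiency ratio, Ea = (stored/applied)*100.
Ea = (454/803)*100 = 56.5 %
Therefore the application efficiency = 56.5 %.


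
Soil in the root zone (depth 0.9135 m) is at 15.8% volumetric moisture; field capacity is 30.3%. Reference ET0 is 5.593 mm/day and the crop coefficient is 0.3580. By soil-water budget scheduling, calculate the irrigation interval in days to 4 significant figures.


Approach: apply soil-water budget scheduling, SMD = (FC-theta)/100*depth*1000; ETc = ET0*Kc; interval = SMD/ETc.
Step 1 — soil moisture deficit:
  SMD = (30.3 - 15.8)/100 * 0.9135 * 1000 = 132.457 mm
Step 2 — daily crop ET (ETc = ET0*Kc):
  ETc = 5.593 * 0.3580 = 2.00229 mm/day
Step 3 — irrigation interval (SMD/ETc):
  interval = 132.457 / 2.00229 = 66.15 days
Therefore the irrigation interval = 66.15 days.


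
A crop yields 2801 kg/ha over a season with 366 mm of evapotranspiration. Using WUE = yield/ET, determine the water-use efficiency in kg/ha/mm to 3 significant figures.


WUE = 2801 / 366 = 7.65 kg/ha/mm
Therefore the water-use efficiency = 7.65 kg/ha/mm.


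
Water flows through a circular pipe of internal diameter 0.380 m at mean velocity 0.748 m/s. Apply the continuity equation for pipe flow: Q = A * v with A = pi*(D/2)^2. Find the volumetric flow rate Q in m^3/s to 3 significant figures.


A = pi*(0.380/2)^2 = 0.11341 m^2
Q = 0.11341 * 0.748 = 0.0848 m^3/s
Therefore the volumetric flow rate Q = 0.0848 m^3/s.


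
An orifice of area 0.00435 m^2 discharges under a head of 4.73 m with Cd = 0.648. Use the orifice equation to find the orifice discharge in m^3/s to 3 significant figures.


Approach: apply the orifice equation, Q = Cd*A*sqrt(2*g*h).
Q = 0.648 * 0.00435 * sqrt(2*9.81*4.73) = 0.0272 m^3/s
Therefore the orifice discharge = 0.0272 m^3/s.


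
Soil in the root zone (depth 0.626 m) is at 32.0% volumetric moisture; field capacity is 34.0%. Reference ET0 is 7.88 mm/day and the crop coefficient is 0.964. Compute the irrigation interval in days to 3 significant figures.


Approach: apply soil-water budget scheduling, SMD = (FC-theta)/100*depth*1000; ETc = ET0*Kc; interval = SMD/ETc.
Step 1 — soil moisture deficit:
  SMD = (34.0 - 32.0)/100 * 0.626 * 1000 = 12.520 mm
Step 2 — daily crop ET (ETc = ET0*Kc):
  ETc = 7.88 * 0.964 = 7.5963 mm/day
Step 3 — irrigation interval (SMD/ETc):
  interval = 12.520 / 7.5963 = 1.65 days
Therefore the irrigation interval = 1.65 days.


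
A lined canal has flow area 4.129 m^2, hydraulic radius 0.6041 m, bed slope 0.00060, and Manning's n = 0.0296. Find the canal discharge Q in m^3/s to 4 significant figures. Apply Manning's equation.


Approach: apply Manning's equation, Q = (1/n)*A*R^(2/3)*S^(1/2).
Q = (1/0.0296) * 4.129 * 0.6041^(2/3) * 0.00060^(1/2) = 2.442 m^3/s
Therefore the canal discharge Q = 2.442 m^3/s.


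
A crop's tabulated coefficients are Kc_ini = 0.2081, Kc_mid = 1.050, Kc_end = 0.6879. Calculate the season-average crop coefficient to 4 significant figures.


Approach: apply a simple seasonal average, Kc_avg = (Kc_ini + Kc_mid + Kc_end)/3.
Kc_avg = (0.2081 + 1.050 + 0.6879)/3 = 0.6487
Therefore the season-average crop coefficient = 0.6487.


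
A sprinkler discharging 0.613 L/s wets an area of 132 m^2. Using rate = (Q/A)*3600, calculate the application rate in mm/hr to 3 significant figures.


rate = (0.613 / 132) * 3600 = 16.7 mm/hr
Therefore the application rate = 16.7 mm/hr.


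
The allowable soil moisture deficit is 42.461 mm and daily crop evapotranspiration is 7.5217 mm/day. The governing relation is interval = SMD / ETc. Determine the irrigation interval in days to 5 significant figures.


interval = 42.461 / 7.5217 = 5.6451 days
Therefore the irrigation interval = 5.6451 days.


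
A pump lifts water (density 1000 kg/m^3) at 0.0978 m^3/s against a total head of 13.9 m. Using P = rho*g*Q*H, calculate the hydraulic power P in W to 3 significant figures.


P = 1000 * 9.81 * 0.0978 * 13.9 = 13300 W
Therefore the hydraulic power P = 13300 W.


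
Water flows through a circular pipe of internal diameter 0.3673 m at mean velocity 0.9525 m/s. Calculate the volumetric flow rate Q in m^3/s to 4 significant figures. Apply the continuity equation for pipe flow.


Approach: apply the continuity equation for pipe flow, Q = A * v with A = pi*(D/2)^2.
A = pi*(0.3673/2)^2 = 0.105958 m^2
Q = 0.105958 * 0.9525 = 0.1009 m^3/s
Therefore the volumetric flow rate Q = 0.1009 m^3/s.


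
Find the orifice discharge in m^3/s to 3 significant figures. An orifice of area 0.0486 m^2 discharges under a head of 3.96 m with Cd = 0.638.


Approach: apply the orifice equation, Q = Cd*A*sqrt(2*g*h).
Q = 0.638 * 0.0486 * sqrt(2*9.81*3.96) = 0.273 m^3/s
Therefore the orifice discharge = 0.273 m^3/s.


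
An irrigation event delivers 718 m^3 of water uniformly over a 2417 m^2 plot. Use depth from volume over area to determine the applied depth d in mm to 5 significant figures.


Approach: apply depth from volume over area, d = (V/A)*1000.
d = (718 / 2417) * 1000 = 297.06 mm
Therefore the applied depth d = 297.06 mm.


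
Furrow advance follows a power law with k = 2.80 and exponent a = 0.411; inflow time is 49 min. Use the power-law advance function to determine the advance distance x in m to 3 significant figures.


Approach: apply the power-law advance function, x = k*t^a.
x = 2.80 * 49^0.411 = 13.9 m
Therefore the advance distance x = 13.9 m.


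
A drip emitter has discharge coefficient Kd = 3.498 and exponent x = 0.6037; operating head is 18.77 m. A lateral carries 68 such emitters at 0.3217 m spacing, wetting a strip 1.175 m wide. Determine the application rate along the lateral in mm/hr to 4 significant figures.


Approach: apply the emitter equation with a lateral mass balance, q = Kd*h^x; Q = n*q; rate = Q/(n*spacing*width).
Step 1 — single emitter flow (q = Kd*h^x):
  q = 3.498 * 18.77^0.6037 = 20.5405 L/hr
Step 2 — total lateral flow: Q = 68 * 20.5405 = 1396.75 L/hr
Step 3 — wetted area: A = 68 * 0.3217 * 1.175 = 25.7038 m^2
Step 4 — application rate: Q/A = 1396.75/25.7038 = 54.34 mm/hr
Therefore the application rate along the lateral = 54.34 mm/hr.


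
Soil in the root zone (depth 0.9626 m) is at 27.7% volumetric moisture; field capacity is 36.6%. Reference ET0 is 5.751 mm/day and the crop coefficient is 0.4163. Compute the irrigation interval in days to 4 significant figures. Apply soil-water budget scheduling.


Approach: apply soil-water budget scheduling, SMD = (FC-theta)/100*depth*1000; ETc = ET0*Kc; interval = SMD/ETc.
Step 1 — soil moisture deficit:
  SMD = (36.6 - 27.7)/100 * 0.9626 * 1000 = 85.6714 mm
Step 2 — daily crop ET (ETc = ET0*Kc):
  ETc = 5.751 * 0.4163 = 2.39414 mm/day
Step 3 — irrigation interval (SMD/ETc):
  interval = 85.6714 / 2.39414 = 35.78 days
Therefore the irrigation interval = 35.78 days.


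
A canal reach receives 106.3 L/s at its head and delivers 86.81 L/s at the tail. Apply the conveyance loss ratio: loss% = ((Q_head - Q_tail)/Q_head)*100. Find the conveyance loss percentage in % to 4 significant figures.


loss = ((106.3 - 86.81)/106.3)*100 = 18.33 %
Therefore the conveyance loss percentage = 18.33 %.


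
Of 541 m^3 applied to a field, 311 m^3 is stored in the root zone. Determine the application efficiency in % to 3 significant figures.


Approach: apply the application efficiency ratio, Ea = (stored/applied)*100.
Ea = (311/541)*100 = 57.5 %
Therefore the application efficiency = 57.5 %.


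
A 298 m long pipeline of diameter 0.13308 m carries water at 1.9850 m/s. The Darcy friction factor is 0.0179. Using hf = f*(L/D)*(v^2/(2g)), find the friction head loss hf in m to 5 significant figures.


hf = 0.0179 * (298/0.13308) * (1.9850^2 / (2*9.81))
hf = 8.0497 m
Therefore the friction head loss hf = 8.0497 m.


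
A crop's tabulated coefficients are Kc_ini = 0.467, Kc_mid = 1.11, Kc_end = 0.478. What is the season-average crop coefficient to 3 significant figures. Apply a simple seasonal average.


Approach: apply a simple seasonal average, Kc_avg = (Kc_ini + Kc_mid + Kc_end)/3.
Kc_avg = (0.467 + 1.11 + 0.478)/3 = 0.685
Therefore the season-average crop coefficient = 0.685.


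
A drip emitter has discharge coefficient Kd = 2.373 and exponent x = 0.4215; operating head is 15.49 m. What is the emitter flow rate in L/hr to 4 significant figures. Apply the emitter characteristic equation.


Approach: apply the emitter characteristic equation, q = Kd * h^x.
q = 2.373 * 15.49^0.4215 = 7.532 L/hr
Therefore the emitter flow rate = 7.532 L/hr.


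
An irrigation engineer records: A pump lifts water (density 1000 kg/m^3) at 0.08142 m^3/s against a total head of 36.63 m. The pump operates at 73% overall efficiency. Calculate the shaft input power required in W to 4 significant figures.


Approach: apply hydraulic power then efficiency conversion, P = rho*g*Q*H; P_in = P/eta.
Step 1 — hydraulic power (P = rho*g*Q*H):
  P = 1000 * 9.81 * 0.08142 * 36.63 = 29257.5 W
Step 2 — input power: P_in = P/eta = 29257.5 / 0.73 = 40080 W
Therefore the shaft input power required = 40080 W.


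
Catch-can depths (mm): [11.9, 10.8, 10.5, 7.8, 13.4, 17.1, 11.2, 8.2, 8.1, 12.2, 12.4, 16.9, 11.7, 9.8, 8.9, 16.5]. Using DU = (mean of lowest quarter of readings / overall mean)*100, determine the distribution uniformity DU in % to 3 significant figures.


sorted lowest 4 of 16: [7.8, 8.1, 8.2, 8.9] -> mean = 8.2500 mm
overall mean = 11.713 mm
DU = (8.2500/11.713)*100 = 70.4 %
Therefore the distribution uniformity DU = 70.4 %.


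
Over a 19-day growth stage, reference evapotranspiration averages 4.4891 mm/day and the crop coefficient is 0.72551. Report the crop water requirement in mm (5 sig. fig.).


Approach: apply the crop water requirement relation, CWR = ET0 * Kc * days.
CWR = 4.4891 * 0.72551 * 19 = 61.881 mm
Therefore the crop water requirement = 61.881 mm.


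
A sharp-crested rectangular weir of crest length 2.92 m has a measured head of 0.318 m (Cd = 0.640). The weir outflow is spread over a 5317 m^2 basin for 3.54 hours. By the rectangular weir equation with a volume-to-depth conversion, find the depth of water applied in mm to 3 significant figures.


Approach: apply the rectangular weir equation with a volume-to-depth conversion, Q = (2/3)*Cd*L*sqrt(2g)*H^1.5; d = Q*t/A * 1000.
Step 1 — weir discharge:
  Q = (2/3)*0.640*2.92*sqrt(2*9.81)*0.318^1.5 = 0.98960 m^3/s
Step 2 — volume: V = 0.98960 * 3.54*3600 = 12612 m^3
Step 3 — depth: d = V/A * 1000 = 12612/5317 * 1000 = 2370 mm
Therefore the depth of water applied = 2370 mm.


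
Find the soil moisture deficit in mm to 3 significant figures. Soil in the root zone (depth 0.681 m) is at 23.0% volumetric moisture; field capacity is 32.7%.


Approach: apply the soil moisture deficit relation, SMD = (FC - theta)/100 * depth * 1000.
SMD = (32.7 - 23.0)/100 * 0.681 * 1000 = 66.1 mm
Therefore the soil moisture deficit = 66.1 mm.


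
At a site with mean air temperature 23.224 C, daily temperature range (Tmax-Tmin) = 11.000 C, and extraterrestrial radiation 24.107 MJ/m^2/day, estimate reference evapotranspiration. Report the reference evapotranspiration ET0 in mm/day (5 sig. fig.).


Approach: apply the Hargreaves-Samani method, ET0 = 0.0023*(Tmean+17.8)*sqrt(Tmax-Tmin)*0.408*Ra.
ET0 = 0.0023*(23.224+17.8)*sqrt(11.000)*0.408*24.107 = 3.0780 mm/day
Therefore the reference evapotranspiration ET0 = 3.0780 mm/day.


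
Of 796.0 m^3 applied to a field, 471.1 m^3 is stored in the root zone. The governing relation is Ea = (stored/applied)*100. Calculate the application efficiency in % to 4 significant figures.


Ea = (471.1/796.0)*100 = 59.18 %
Therefore the application efficiency = 59.18 %.


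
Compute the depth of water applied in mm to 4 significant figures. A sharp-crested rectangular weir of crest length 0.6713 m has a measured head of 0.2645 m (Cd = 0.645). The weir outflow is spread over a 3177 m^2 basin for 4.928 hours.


Approach: apply the rectangular weir equation with a volume-to-depth conversion, Q = (2/3)*Cd*L*sqrt(2g)*H^1.5; d = Q*t/A * 1000.
Step 1 — weir discharge:
  Q = (2/3)*0.645*0.6713*sqrt(2*9.81)*0.2645^1.5 = 0.173929 m^3/s
Step 2 — volume: V = 0.173929 * 4.928*3600 = 3085.65 m^3
Step 3 — depth: d = V/A * 1000 = 3085.65/3177 * 1000 = 971.2 mm
Therefore the depth of water applied = 971.2 mm.


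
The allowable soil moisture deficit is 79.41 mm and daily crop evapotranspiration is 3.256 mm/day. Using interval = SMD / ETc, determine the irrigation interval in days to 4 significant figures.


interval = 79.41 / 3.256 = 24.39 days
Therefore the irrigation interval = 24.39 days.


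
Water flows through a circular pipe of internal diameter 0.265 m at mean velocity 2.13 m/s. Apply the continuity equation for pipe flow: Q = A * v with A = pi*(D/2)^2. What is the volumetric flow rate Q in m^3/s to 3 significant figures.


A = pi*(0.265/2)^2 = 0.055155 m^2
Q = 0.055155 * 2.13 = 0.117 m^3/s
Therefore the volumetric flow rate Q = 0.117 m^3/s.


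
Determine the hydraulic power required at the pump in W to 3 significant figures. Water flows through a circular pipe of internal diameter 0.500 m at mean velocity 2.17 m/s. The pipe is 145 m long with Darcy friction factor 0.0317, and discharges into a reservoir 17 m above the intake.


Approach: apply continuity + Darcy-Weisbach + hydraulic power, Q = A*v; hf = f*(L/D)*(v^2/(2g)); H = static + hf; P = rho*g*Q*H.
Step 1 — flow rate (continuity, Q = A*v):
  A = pi*(0.500/2)^2 = 0.19635 m^2
  Q = 0.19635 * 2.17 = 0.42608 m^3/s
Step 2 — friction head loss (Darcy-Weisbach):
  hf = 0.0317 * (145/0.500) * (2.17^2 / (2*9.81))
  hf = 2.2064 m
Step 3 — total head: H = 17 + 2.2064 = 19.206 m
Step 4 — hydraulic power (P = rho*g*Q*H):
  P = 1000 * 9.81 * 0.42608 * 19.206 = 80300 W
Therefore the hydraulic power required at the pump = 80300 W.


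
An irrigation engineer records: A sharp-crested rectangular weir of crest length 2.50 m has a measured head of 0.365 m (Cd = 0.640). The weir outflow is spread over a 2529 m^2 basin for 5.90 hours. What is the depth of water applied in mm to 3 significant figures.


Approach: apply the rectangular weir equation with a volume-to-depth conversion, Q = (2/3)*Cd*L*sqrt(2g)*H^1.5; d = Q*t/A * 1000.
Step 1 — weir discharge:
  Q = (2/3)*0.640*2.50*sqrt(2*9.81)*0.365^1.5 = 1.0419 m^3/s
Step 2 — volume: V = 1.0419 * 5.90*3600 = 22130 m^3
Step 3 — depth: d = V/A * 1000 = 22130/2529 * 1000 = 8750 mm
Therefore the depth of water applied = 8750 mm.


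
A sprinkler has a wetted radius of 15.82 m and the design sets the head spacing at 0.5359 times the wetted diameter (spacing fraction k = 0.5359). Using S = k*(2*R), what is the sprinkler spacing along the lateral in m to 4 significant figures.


S = 0.5359 * (2 * 15.82) = 16.96 m
Therefore the sprinkler spacing along the lateral = 16.96 m.


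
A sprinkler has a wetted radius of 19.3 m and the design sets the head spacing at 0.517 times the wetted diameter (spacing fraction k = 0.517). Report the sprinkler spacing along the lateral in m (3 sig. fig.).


Approach: apply the sprinkler spacing rule (spacing as a fraction of wetted diameter), S = k*(2*R).
S = 0.517 * (2 * 19.3) = 20.0 m
Therefore the sprinkler spacing along the lateral = 20.0 m.


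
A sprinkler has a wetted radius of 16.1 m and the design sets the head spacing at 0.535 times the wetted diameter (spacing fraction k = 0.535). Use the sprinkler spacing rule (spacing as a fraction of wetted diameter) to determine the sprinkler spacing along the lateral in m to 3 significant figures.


Approach: apply the sprinkler spacing rule (spacing as a fraction of wetted diameter), S = k*(2*R).
S = 0.535 * (2 * 16.1) = 17.2 m
Therefore the sprinkler spacing along the lateral = 17.2 m.


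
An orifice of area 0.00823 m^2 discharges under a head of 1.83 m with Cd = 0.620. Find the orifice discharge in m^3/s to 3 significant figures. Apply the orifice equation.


Approach: apply the orifice equation, Q = Cd*A*sqrt(2*g*h).
Q = 0.620 * 0.00823 * sqrt(2*9.81*1.83) = 0.0306 m^3/s
Therefore the orifice discharge = 0.0306 m^3/s.


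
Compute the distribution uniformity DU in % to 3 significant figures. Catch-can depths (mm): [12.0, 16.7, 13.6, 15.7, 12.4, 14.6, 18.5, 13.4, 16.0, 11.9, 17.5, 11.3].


Approach: apply the low-quarter distribution uniformity, DU = (mean of lowest quarter of readings / overall mean)*100.
sorted lowest 3 of 12: [11.3, 11.9, 12.0] -> mean = 11.733 mm
overall mean = 14.467 mm
DU = (11.733/14.467)*100 = 81.1 %
Therefore the distribution uniformity DU = 81.1 %.


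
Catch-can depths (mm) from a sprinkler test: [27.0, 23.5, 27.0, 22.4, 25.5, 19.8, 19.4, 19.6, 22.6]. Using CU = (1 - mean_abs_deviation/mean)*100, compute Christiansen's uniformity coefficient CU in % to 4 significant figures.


mean = 22.9778 mm
mean |d_i - mean| = 2.46420 mm
CU = (1 - 2.46420/22.9778)*100 = 89.28 %
Therefore Christiansen's uniformity coefficient CU = 89.28 %.


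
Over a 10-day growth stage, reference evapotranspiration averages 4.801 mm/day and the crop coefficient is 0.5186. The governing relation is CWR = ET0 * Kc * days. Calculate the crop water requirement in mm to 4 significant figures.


CWR = 4.801 * 0.5186 * 10 = 24.90 mm
Therefore the crop water requirement = 24.90 mm.


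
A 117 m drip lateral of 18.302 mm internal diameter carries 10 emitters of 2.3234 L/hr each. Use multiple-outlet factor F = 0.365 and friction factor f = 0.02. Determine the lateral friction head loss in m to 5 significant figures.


Approach: apply Darcy-Weisbach with the multiple-outlet F-factor, Q = n*q/(3600*1000) m^3/s; v = Q/A; hf = F*f*(L/D)*(v^2/(2g)).
Q = 10*2.3234/(3600*1000) = 6.453889e-06 m^3/s
A = pi*(18.302e-3/2)^2 = 2.630795e-04 m^2, so v = Q/A = 0.02453209 m/s
hf = 0.365*0.02*(117/0.018302)*(0.02453209^2/(2*9.81)) = 0.0014315 m
Therefore the lateral friction head loss = 0.0014315 m.


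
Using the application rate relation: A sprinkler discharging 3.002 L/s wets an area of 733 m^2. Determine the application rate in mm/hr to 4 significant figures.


Approach: apply the application rate relation, rate = (Q/A)*3600.
rate = (3.002 / 733) * 3600 = 14.74 mm/hr
Therefore the application rate = 14.74 mm/hr.


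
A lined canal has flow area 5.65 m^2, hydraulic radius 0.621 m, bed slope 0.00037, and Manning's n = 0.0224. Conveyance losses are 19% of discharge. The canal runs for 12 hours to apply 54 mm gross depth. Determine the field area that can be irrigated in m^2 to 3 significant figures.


Approach: apply Manning's equation with a conveyance and depth budget, Q = (1/n)*A*R^(2/3)*S^(1/2); Q_field = Q*(1-loss); Area = Q_field*t/(d/1000).
Step 1 — canal discharge (Manning's equation):
  Q = (1/0.0224) * 5.65 * 0.621^(2/3) * 0.00037^(1/2) = 3.5315 m^3/s
Step 2 — delivered flow: Q_field = 3.5315*(1 - 19/100) = 2.8605 m^3/s
Step 3 — volume delivered: V = 2.8605 * 12*3600 = 123580 m^3
Step 4 — area served: A = V / (depth/1000) = 123580 / 0.054 = 2290000 m^2
Therefore the field area that can be irrigated = 2290000 m^2.


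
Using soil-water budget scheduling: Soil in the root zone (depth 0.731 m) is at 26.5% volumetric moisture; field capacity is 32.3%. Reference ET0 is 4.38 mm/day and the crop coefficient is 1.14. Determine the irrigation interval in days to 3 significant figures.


Approach: apply soil-water budget scheduling, SMD = (FC-theta)/100*depth*1000; ETc = ET0*Kc; interval = SMD/ETc.
Step 1 — soil moisture deficit:
  SMD = (32.3 - 26.5)/100 * 0.731 * 1000 = 42.398 mm
Step 2 — daily crop ET (ETc = ET0*Kc):
  ETc = 4.38 * 1.14 = 4.9932 mm/day
Step 3 — irrigation interval (SMD/ETc):
  interval = 42.398 / 4.9932 = 8.49 days
Therefore the irrigation interval = 8.49 days.


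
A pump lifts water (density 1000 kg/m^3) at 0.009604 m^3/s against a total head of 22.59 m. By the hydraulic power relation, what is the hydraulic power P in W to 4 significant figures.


Approach: apply the hydraulic power relation, P = rho*g*Q*H.
P = 1000 * 9.81 * 0.009604 * 22.59 = 2128 W
Therefore the hydraulic power P = 2128 W.


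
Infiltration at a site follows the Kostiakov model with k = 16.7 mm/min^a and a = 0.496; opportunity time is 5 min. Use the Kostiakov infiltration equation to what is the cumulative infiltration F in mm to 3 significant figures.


Approach: apply the Kostiakov infiltration equation, F = k*t^a.
F = 16.7 * 5^0.496 = 37.1 mm
Therefore the cumulative infiltration F = 37.1 mm.


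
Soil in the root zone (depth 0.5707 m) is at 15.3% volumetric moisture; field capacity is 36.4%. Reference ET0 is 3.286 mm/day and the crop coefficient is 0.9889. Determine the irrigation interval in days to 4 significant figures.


Approach: apply soil-water budget scheduling, SMD = (FC-theta)/100*depth*1000; ETc = ET0*Kc; interval = SMD/ETc.
Step 1 — soil moisture deficit:
  SMD = (36.4 - 15.3)/100 * 0.5707 * 1000 = 120.418 mm
Step 2 — daily crop ET (ETc = ET0*Kc):
  ETc = 3.286 * 0.9889 = 3.24953 mm/day
Step 3 — irrigation interval (SMD/ETc):
  interval = 120.418 / 3.24953 = 37.06 days
Therefore the irrigation interval = 37.06 days.


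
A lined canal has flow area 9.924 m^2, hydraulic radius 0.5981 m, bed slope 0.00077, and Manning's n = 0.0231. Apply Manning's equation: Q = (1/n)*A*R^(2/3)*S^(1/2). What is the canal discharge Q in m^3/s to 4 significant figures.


Q = (1/0.0231) * 9.924 * 0.5981^(2/3) * 0.00077^(1/2) = 8.463 m^3/s
Therefore the canal discharge Q = 8.463 m^3/s.


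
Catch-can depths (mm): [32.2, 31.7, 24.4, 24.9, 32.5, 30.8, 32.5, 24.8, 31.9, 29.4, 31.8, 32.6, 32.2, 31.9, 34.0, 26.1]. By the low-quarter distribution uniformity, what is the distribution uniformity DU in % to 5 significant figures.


Approach: apply the low-quarter distribution uniformity, DU = (mean of lowest quarter of readings / overall mean)*100.
sorted lowest 4 of 16: [24.4, 24.8, 24.9, 26.1] -> mean = 25.05000 mm
overall mean = 30.23125 mm
DU = (25.05000/30.23125)*100 = 82.861 %
Therefore the distribution uniformity DU = 82.861 %.


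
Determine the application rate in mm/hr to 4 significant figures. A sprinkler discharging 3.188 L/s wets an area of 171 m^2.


Approach: apply the application rate relation, rate = (Q/A)*3600.
rate = (3.188 / 171) * 3600 = 67.12 mm/hr
Therefore the application rate = 67.12 mm/hr.


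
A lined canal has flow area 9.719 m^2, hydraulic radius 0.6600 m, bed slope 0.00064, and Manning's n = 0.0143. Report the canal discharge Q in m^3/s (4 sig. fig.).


Approach: apply Manning's equation, Q = (1/n)*A*R^(2/3)*S^(1/2).
Q = (1/0.0143) * 9.719 * 0.6600^(2/3) * 0.00064^(1/2) = 13.03 m^3/s
Therefore the canal discharge Q = 13.03 m^3/s.


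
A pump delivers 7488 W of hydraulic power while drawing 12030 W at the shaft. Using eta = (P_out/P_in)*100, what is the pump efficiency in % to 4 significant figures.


eta = (7488 / 12030) * 100 = 62.24 %
Therefore the pump efficiency = 62.24 %.


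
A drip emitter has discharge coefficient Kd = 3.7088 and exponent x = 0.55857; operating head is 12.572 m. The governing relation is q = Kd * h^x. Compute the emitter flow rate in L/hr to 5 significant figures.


q = 3.7088 * 12.572^0.55857 = 15.252 L/hr
Therefore the emitter flow rate = 15.252 L/hr.


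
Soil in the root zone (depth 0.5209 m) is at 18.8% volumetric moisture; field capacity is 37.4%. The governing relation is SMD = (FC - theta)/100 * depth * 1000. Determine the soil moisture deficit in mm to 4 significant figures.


SMD = (37.4 - 18.8)/100 * 0.5209 * 1000 = 96.89 mm
Therefore the soil moisture deficit = 96.89 mm.


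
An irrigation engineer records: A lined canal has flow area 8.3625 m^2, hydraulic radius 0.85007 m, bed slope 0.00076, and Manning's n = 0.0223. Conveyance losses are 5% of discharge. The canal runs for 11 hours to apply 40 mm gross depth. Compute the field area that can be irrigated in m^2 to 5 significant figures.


Approach: apply Manning's equation with a conveyance and depth budget, Q = (1/n)*A*R^(2/3)*S^(1/2); Q_field = Q*(1-loss); Area = Q_field*t/(d/1000).
Step 1 — canal discharge (Manning's equation):
  Q = (1/0.0223) * 8.3625 * 0.85007^(2/3) * 0.00076^(1/2) = 9.277006 m^3/s
Step 2 — delivered flow: Q_field = 9.277006*(1 - 5/100) = 8.813156 m^3/s
Step 3 — volume delivered: V = 8.813156 * 11*3600 = 349001.0 m^3
Step 4 — area served: A = V / (depth/1000) = 349001.0 / 0.04 = 8725000 m^2
Therefore the field area that can be irrigated = 8725000 m^2.


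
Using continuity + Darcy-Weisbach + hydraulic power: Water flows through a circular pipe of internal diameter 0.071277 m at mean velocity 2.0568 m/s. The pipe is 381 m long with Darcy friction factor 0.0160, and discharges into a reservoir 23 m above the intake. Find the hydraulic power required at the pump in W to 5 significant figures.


Approach: apply continuity + Darcy-Weisbach + hydraulic power, Q = A*v; hf = f*(L/D)*(v^2/(2g)); H = static + hf; P = rho*g*Q*H.
Step 1 — flow rate (continuity, Q = A*v):
  A = pi*(0.071277/2)^2 = 0.003990145 m^2
  Q = 0.003990145 * 2.0568 = 0.008206931 m^3/s
Step 2 — friction head loss (Darcy-Weisbach):
  hf = 0.0160 * (381/0.071277) * (2.0568^2 / (2*9.81))
  hf = 18.44084 m
Step 3 — total head: H = 23 + 18.44084 = 41.44084 m
Step 4 — hydraulic power (P = rho*g*Q*H):
  P = 1000 * 9.81 * 0.008206931 * 41.44084 = 3336.4 W
Therefore the hydraulic power required at the pump = 3336.4 W.


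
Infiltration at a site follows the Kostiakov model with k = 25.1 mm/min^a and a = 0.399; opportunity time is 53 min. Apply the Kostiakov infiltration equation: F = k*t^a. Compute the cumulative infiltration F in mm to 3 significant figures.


F = 25.1 * 53^0.399 = 122 mm
Therefore the cumulative infiltration F = 122 mm.


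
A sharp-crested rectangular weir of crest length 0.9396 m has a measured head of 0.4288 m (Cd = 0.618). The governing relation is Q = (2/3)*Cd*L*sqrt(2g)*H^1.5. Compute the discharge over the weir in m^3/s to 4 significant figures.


Q = (2/3)*0.618*0.9396*sqrt(2*9.81)*0.4288^1.5 = 0.4815 m^3/s
Therefore the discharge over the weir = 0.4815 m^3/s.


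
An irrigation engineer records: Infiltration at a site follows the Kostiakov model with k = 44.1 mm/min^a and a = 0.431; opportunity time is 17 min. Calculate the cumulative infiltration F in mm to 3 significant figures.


Approach: apply the Kostiakov infiltration equation, F = k*t^a.
F = 44.1 * 17^0.431 = 150 mm
Therefore the cumulative infiltration F = 150 mm.


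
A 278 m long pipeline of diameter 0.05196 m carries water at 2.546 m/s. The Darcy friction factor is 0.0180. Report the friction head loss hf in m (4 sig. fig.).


Approach: apply the Darcy-Weisbach equation, hf = f*(L/D)*(v^2/(2g)).
hf = 0.0180 * (278/0.05196) * (2.546^2 / (2*9.81))
hf = 31.82 m
Therefore the friction head loss hf = 31.82 m.


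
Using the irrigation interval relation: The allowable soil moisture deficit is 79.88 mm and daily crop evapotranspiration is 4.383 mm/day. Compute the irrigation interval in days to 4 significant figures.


Approach: apply the irrigation interval relation, interval = SMD / ETc.
interval = 79.88 / 4.383 = 18.22 days
Therefore the irrigation interval = 18.22 days.


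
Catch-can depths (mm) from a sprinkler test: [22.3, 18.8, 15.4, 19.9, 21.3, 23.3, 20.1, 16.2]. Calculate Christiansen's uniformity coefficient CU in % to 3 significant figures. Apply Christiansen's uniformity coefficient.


Approach: apply Christiansen's uniformity coefficient, CU = (1 - mean_abs_deviation/mean)*100.
mean = 19.663 mm
mean |d_i - mean| = 2.1469 mm
CU = (1 - 2.1469/19.663)*100 = 89.1 %
Therefore Christiansen's uniformity coefficient CU = 89.1 %.


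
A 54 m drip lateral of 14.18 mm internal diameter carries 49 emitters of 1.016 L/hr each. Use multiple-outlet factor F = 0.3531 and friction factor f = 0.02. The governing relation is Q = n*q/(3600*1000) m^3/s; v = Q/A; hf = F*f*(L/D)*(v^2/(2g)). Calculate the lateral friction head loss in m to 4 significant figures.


Q = 49*1.016/(3600*1000) = 1.38289e-05 m^3/s
A = pi*(14.18e-3/2)^2 = 1.57922e-04 m^2, so v = Q/A = 0.0875679 m/s
hf = 0.3531*0.02*(54/0.01418)*(0.0875679^2/(2*9.81)) = 0.01051 m
Therefore the lateral friction head loss = 0.01051 m.


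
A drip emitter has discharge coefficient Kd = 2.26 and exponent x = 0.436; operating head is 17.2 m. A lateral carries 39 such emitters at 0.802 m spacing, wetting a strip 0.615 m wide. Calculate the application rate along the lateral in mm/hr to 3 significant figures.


Approach: apply the emitter equation with a lateral mass balance, q = Kd*h^x; Q = n*q; rate = Q/(n*spacing*width).
Step 1 — single emitter flow (q = Kd*h^x):
  q = 2.26 * 17.2^0.436 = 7.8127 L/hr
Step 2 — total lateral flow: Q = 39 * 7.8127 = 304.69 L/hr
Step 3 — wetted area: A = 39 * 0.802 * 0.615 = 19.236 m^2
Step 4 — application rate: Q/A = 304.69/19.236 = 15.8 mm/hr
Therefore the application rate along the lateral = 15.8 mm/hr.


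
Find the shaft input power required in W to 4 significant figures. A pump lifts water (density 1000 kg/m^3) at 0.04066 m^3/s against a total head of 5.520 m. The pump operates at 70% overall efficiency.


Approach: apply hydraulic power then efficiency conversion, P = rho*g*Q*H; P_in = P/eta.
Step 1 — hydraulic power (P = rho*g*Q*H):
  P = 1000 * 9.81 * 0.04066 * 5.520 = 2201.79 W
Step 2 — input power: P_in = P/eta = 2201.79 / 0.7 = 3145 W
Therefore the shaft input power required = 3145 W.


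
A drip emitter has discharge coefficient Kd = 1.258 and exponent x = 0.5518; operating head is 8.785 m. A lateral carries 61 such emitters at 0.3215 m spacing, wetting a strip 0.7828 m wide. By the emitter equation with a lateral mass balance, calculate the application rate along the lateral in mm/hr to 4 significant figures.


Approach: apply the emitter equation with a lateral mass balance, q = Kd*h^x; Q = n*q; rate = Q/(n*spacing*width).
Step 1 — single emitter flow (q = Kd*h^x):
  q = 1.258 * 8.785^0.5518 = 4.17289 L/hr
Step 2 — total lateral flow: Q = 61 * 4.17289 = 254.547 L/hr
Step 3 — wetted area: A = 61 * 0.3215 * 0.7828 = 15.3519 m^2
Step 4 — application rate: Q/A = 254.547/15.3519 = 16.58 mm/hr
Therefore the application rate along the lateral = 16.58 mm/hr.


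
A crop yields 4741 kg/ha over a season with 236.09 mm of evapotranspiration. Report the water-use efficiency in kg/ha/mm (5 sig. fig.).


Approach: apply the water-use efficiency ratio, WUE = yield/ET.
WUE = 4741 / 236.09 = 20.081 kg/ha/mm
Therefore the water-use efficiency = 20.081 kg/ha/mm.


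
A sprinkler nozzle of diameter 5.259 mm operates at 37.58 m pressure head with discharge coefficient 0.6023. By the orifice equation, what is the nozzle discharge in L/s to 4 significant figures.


Approach: apply the orifice equation, Q = Cd*A*sqrt(2*g*h), A = pi*(d/2)^2.
A = pi*(5.259e-3/2)^2 = 2.17218e-05 m^2
Q = 0.6023 * 2.17218e-05 * sqrt(2*9.81*37.58) * 1000 = 0.3553 L/s
Therefore the nozzle discharge = 0.3553 L/s.


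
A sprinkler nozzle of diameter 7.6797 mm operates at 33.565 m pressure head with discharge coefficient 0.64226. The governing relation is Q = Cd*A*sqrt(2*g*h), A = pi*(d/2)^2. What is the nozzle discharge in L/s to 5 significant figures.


A = pi*(7.6797e-3/2)^2 = 4.632105e-05 m^2
Q = 0.64226 * 4.632105e-05 * sqrt(2*9.81*33.565) * 1000 = 0.76345 L/s
Therefore the nozzle discharge = 0.76345 L/s.


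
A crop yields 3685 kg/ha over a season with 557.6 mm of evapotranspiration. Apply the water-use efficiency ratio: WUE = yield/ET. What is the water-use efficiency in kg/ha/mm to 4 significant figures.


WUE = 3685 / 557.6 = 6.609 kg/ha/mm
Therefore the water-use efficiency = 6.609 kg/ha/mm.


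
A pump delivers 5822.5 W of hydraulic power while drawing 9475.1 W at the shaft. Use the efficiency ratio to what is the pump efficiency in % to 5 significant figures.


Approach: apply the efficiency ratio, eta = (P_out/P_in)*100.
eta = (5822.5 / 9475.1) * 100 = 61.451 %
Therefore the pump efficiency = 61.451 %.


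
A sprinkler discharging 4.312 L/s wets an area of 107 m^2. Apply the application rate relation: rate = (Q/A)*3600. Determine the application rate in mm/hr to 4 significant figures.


rate = (4.312 / 107) * 3600 = 145.1 mm/hr
Therefore the application rate = 145.1 mm/hr.


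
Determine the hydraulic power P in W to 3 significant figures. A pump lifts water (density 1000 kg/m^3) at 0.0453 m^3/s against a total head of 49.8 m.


Approach: apply the hydraulic power relation, P = rho*g*Q*H.
P = 1000 * 9.81 * 0.0453 * 49.8 = 22100 W
Therefore the hydraulic power P = 22100 W.


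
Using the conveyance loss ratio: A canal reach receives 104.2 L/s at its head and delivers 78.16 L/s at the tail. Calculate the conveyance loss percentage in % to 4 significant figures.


Approach: apply the conveyance loss ratio, loss% = ((Q_head - Q_tail)/Q_head)*100.
loss = ((104.2 - 78.16)/104.2)*100 = 24.99 %
Therefore the conveyance loss percentage = 24.99 %.


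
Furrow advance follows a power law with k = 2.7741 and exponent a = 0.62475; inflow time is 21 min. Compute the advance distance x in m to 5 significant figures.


Approach: apply the power-law advance function, x = k*t^a.
x = 2.7741 * 21^0.62475 = 18.586 m
Therefore the advance distance x = 18.586 m.


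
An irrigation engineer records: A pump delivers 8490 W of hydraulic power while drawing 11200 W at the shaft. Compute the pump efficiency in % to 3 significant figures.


Approach: apply the efficiency ratio, eta = (P_out/P_in)*100.
eta = (8490 / 11200) * 100 = 75.8 %
Therefore the pump efficiency = 75.8 %.


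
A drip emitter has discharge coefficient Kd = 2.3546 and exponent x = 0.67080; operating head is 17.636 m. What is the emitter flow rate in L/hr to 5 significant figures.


Approach: apply the emitter characteristic equation, q = Kd * h^x.
q = 2.3546 * 17.636^0.67080 = 16.144 L/hr
Therefore the emitter flow rate = 16.144 L/hr.


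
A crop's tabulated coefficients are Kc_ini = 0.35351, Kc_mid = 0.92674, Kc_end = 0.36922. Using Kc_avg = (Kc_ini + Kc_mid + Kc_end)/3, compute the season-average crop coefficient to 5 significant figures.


Kc_avg = (0.35351 + 0.92674 + 0.36922)/3 = 0.54982
Therefore the season-average crop coefficient = 0.54982.


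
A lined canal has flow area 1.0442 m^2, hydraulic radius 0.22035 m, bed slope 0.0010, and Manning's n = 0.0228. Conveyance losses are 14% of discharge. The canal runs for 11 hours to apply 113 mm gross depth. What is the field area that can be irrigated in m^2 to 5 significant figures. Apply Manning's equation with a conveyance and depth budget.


Approach: apply Manning's equation with a conveyance and depth budget, Q = (1/n)*A*R^(2/3)*S^(1/2); Q_field = Q*(1-loss); Area = Q_field*t/(d/1000).
Step 1 — canal discharge (Manning's equation):
  Q = (1/0.0228) * 1.0442 * 0.22035^(2/3) * 0.0010^(1/2) = 0.5283530 m^3/s
Step 2 — delivered flow: Q_field = 0.5283530*(1 - 14/100) = 0.4543836 m^3/s
Step 3 — volume delivered: V = 0.4543836 * 11*3600 = 17993.59 m^3
Step 4 — area served: A = V / (depth/1000) = 17993.59 / 0.113 = 159240 m^2
Therefore the field area that can be irrigated = 159240 m^2.


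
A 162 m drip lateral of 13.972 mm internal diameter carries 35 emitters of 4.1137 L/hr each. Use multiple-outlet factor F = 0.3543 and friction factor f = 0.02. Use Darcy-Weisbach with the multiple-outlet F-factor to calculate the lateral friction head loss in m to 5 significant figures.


Approach: apply Darcy-Weisbach with the multiple-outlet F-factor, Q = n*q/(3600*1000) m^3/s; v = Q/A; hf = F*f*(L/D)*(v^2/(2g)).
Q = 35*4.1137/(3600*1000) = 3.999431e-05 m^3/s
A = pi*(13.972e-3/2)^2 = 1.533229e-04 m^2, so v = Q/A = 0.2608502 m/s
hf = 0.3543*0.02*(162/0.013972)*(0.2608502^2/(2*9.81)) = 0.28493 m
Therefore the lateral friction head loss = 0.28493 m.


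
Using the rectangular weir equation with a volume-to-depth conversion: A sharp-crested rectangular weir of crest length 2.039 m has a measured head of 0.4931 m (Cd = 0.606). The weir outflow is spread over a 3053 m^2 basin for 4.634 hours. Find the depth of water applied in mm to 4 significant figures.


Approach: apply the rectangular weir equation with a volume-to-depth conversion, Q = (2/3)*Cd*L*sqrt(2g)*H^1.5; d = Q*t/A * 1000.
Step 1 — weir discharge:
  Q = (2/3)*0.606*2.039*sqrt(2*9.81)*0.4931^1.5 = 1.26343 m^3/s
Step 2 — volume: V = 1.26343 * 4.634*3600 = 21077.0 m^3
Step 3 — depth: d = V/A * 1000 = 21077.0/3053 * 1000 = 6904 mm
Therefore the depth of water applied = 6904 mm.


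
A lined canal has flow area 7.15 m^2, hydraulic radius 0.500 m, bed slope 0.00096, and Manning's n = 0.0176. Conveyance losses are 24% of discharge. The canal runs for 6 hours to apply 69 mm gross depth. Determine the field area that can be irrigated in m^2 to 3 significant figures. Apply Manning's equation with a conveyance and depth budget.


Approach: apply Manning's equation with a conveyance and depth budget, Q = (1/n)*A*R^(2/3)*S^(1/2); Q_field = Q*(1-loss); Area = Q_field*t/(d/1000).
Step 1 — canal discharge (Manning's equation):
  Q = (1/0.0176) * 7.15 * 0.500^(2/3) * 0.00096^(1/2) = 7.9294 m^3/s
Step 2 — delivered flow: Q_field = 7.9294*(1 - 24/100) = 6.0264 m^3/s
Step 3 — volume delivered: V = 6.0264 * 6*3600 = 130170 m^3
Step 4 — area served: A = V / (depth/1000) = 130170 / 0.069 = 1890000 m^2
Therefore the field area that can be irrigated = 1890000 m^2.


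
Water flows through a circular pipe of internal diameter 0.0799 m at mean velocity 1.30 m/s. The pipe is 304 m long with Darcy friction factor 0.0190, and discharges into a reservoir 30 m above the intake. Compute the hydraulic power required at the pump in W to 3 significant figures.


Approach: apply continuity + Darcy-Weisbach + hydraulic power, Q = A*v; hf = f*(L/D)*(v^2/(2g)); H = static + hf; P = rho*g*Q*H.
Step 1 — flow rate (continuity, Q = A*v):
  A = pi*(0.0799/2)^2 = 0.0050140 m^2
  Q = 0.0050140 * 1.30 = 0.0065182 m^3/s
Step 2 — friction head loss (Darcy-Weisbach):
  hf = 0.0190 * (304/0.0799) * (1.30^2 / (2*9.81))
  hf = 6.2268 m
Step 3 — total head: H = 30 + 6.2268 = 36.227 m
Step 4 — hydraulic power (P = rho*g*Q*H):
  P = 1000 * 9.81 * 0.0065182 * 36.227 = 2320 W
Therefore the hydraulic power required at the pump = 2320 W.


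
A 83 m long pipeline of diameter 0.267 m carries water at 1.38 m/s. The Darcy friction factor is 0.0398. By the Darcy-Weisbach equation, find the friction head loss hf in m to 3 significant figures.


Approach: apply the Darcy-Weisbach equation, hf = f*(L/D)*(v^2/(2g)).
hf = 0.0398 * (83/0.267) * (1.38^2 / (2*9.81))
hf = 1.20 m
Therefore the friction head loss hf = 1.20 m.
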